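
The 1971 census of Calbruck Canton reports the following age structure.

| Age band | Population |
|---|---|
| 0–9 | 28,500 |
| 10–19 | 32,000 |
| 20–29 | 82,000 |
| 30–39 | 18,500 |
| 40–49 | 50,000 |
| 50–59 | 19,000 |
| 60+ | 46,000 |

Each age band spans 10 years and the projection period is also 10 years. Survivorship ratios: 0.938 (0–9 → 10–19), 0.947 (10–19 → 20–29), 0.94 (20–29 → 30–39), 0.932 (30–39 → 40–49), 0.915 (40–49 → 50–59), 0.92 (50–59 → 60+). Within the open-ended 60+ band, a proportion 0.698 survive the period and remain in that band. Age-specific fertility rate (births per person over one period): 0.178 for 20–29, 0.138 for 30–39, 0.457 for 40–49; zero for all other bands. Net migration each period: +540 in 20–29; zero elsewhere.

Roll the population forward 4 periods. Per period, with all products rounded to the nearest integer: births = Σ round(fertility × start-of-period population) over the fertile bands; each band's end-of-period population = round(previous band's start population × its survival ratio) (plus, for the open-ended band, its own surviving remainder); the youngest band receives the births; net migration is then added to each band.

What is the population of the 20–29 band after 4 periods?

— Period 1 —
Births: 82000 × 0.178 = 14596  |  18500 × 0.138 = 2553  |  50000 × 0.457 = 22850 → total 39999
10–19: 28500 × 0.938 = 26733
20–29: 32000 × 0.947 = 30304
30–39: 82000 × 0.94 = 77080
40–49: 18500 × 0.932 = 17242
50–59: 50000 × 0.915 = 45750
60+: 19000 × 0.92 + 46000 × 0.698 = 17480 + 32108 = 49588
Net migration: 20–29 + 540 → 30844
End of period: [39999, 26733, 30844, 77080, 17242, 45750, 49588]
— Period 2 —
Births: 30844 × 0.178 = 5490  |  77080 × 0.138 = 10637  |  17242 × 0.457 = 7880 → total 24007
10–19: 39999 × 0.938 = 37519
20–29: 26733 × 0.947 = 25316
30–39: 30844 × 0.94 = 28993
40–49: 77080 × 0.932 = 71839
50–59: 17242 × 0.915 = 15776
60+: 45750 × 0.92 + 49588 × 0.698 = 42090 + 34612 = 76702
Net migration: 20–29 + 540 → 25856
End of period: [24007, 37519, 25856, 28993, 71839, 15776, 76702]
— Period 3 —
Births: 25856 × 0.178 = 4602  |  28993 × 0.138 = 4001  |  71839 × 0.457 = 32830 → total 41433
10–19: 24007 × 0.938 = 22519
20–29: 37519 × 0.947 = 35530
30–39: 25856 × 0.94 = 24305
40–49: 28993 × 0.932 = 27021
50–59: 71839 × 0.915 = 65733
60+: 15776 × 0.92 + 76702 × 0.698 = 14514 + 53538 = 68052
Net migration: 20–29 + 540 → 36070
End of period: [41433, 22519, 36070, 24305, 27021, 65733, 68052]
— Period 4 —
Births: 36070 × 0.178 = 6420  |  24305 × 0.138 = 3354  |  27021 × 0.457 = 12349 → total 22123
10–19: 41433 × 0.938 = 38864
20–29: 22519 × 0.947 = 21325
30–39: 36070 × 0.94 = 33906
40–49: 24305 × 0.932 = 22652
50–59: 27021 × 0.915 = 24724
60+: 65733 × 0.92 + 68052 × 0.698 = 60474 + 47500 = 107974
Net migration: 20–29 + 540 → 21865
End of period: [22123, 38864, 21865, 33906, 22652, 24724, 107974]

21865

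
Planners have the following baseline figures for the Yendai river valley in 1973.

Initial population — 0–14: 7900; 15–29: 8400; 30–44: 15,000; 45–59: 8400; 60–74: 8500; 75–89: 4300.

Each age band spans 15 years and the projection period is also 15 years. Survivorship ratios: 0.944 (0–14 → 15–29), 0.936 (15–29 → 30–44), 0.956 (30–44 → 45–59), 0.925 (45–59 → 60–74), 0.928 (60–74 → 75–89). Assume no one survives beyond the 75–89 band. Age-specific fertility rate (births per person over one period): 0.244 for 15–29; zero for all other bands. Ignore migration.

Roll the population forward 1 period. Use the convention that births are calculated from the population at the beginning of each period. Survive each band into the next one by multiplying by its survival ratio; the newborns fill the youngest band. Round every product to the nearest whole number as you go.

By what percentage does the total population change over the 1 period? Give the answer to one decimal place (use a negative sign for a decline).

Numbering the groups 1..6 from youngest to oldest:
Period 1.
Births: 8400 × 0.244 = 2050
Group 2: 7900 × 0.944 = 7458
Group 3: 8400 × 0.936 = 7862
Group 4: 15000 × 0.956 = 14340
Group 5: 8400 × 0.925 = 7770
Group 6: 8500 × 0.928 = 7888
Giving 2050 / 7458 / 7862 / 14340 / 7770 / 7888.
Total: 52500 → 47368; change = -5132; percentage change = -9.8%

-9.8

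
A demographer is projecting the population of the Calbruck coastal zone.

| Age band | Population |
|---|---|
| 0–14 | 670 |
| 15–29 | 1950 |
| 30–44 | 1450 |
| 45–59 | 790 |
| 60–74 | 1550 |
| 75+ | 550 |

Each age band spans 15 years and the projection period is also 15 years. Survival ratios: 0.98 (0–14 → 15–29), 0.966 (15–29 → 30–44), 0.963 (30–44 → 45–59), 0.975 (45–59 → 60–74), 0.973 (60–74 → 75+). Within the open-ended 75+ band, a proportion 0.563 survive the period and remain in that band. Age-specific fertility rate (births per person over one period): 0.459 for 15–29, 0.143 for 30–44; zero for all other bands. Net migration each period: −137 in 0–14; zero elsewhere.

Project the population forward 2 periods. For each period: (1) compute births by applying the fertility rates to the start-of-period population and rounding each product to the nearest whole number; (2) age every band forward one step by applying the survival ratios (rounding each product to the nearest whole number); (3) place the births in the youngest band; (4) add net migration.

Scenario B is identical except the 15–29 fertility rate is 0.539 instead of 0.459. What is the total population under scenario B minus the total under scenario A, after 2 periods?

205

Numbering the groups 1..6 from youngest to oldest:
— Period 1 —
Births: 1950 × 0.459 = 895, 1450 × 0.143 = 207 — total 1102
Group 2: 670 × 0.98 = 657
Group 3: 1950 × 0.966 = 1884
Group 4: 1450 × 0.963 = 1396
Group 5: 790 × 0.975 = 770
Group 6: 1550 × 0.973 + 550 × 0.563 = 1508 + 310 = 1818
Net migration: Group 1 − 137 → 965
→ [965, 657, 1884, 1396, 770, 1818]
— Period 2 —
Births: 657 × 0.459 = 302, 1884 × 0.143 = 269 — total 571
Group 2: 965 × 0.98 = 946
Group 3: 657 × 0.966 = 635
Group 4: 1884 × 0.963 = 1814
Group 5: 1396 × 0.975 = 1361
Group 6: 770 × 0.973 + 1818 × 0.563 = 749 + 1024 = 1773
Net migration: Group 1 − 137 → 434
→ [434, 946, 635, 1814, 1361, 1773]
Scenario A total after 2 periods: 6963
Scenario B projection —
— Period 1 —
Births: 1950 × 0.539 = 1051, 1450 × 0.143 = 207 — total 1258
Group 2: 670 × 0.98 = 657
Group 3: 1950 × 0.966 = 1884
Group 4: 1450 × 0.963 = 1396
Group 5: 790 × 0.975 = 770
Group 6: 1550 × 0.973 + 550 × 0.563 = 1508 + 310 = 1818
Net migration: Group 1 − 137 → 1121
→ [1121, 657, 1884, 1396, 770, 1818]
— Period 2 —
Births: 657 × 0.539 = 354, 1884 × 0.143 = 269 — total 623
Group 2: 1121 × 0.98 = 1099
Group 3: 657 × 0.966 = 635
Group 4: 1884 × 0.963 = 1814
Group 5: 1396 × 0.975 = 1361
Group 6: 770 × 0.973 + 1818 × 0.563 = 749 + 1024 = 1773
Net migration: Group 1 − 137 → 486
→ [486, 1099, 635, 1814, 1361, 1773]
Scenario B total after 2 periods: 7168
Difference B − A = 7168 − 6963 = 205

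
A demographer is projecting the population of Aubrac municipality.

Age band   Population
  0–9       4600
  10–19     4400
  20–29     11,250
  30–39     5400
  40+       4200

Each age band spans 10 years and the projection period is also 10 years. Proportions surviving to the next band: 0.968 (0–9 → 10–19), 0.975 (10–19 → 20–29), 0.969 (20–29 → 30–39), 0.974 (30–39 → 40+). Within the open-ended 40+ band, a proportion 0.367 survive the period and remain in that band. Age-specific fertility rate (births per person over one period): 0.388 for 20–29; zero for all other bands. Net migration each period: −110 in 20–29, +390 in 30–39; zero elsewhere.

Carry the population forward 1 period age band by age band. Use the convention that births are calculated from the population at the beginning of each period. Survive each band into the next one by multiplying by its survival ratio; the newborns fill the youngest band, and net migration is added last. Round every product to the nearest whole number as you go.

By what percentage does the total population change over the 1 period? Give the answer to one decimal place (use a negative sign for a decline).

4.2

Numbering the bands 1..5 from youngest to oldest:
[period 1]
Births: 11250 * 0.388 = 4365
Band 2: 4600 * 0.968 = 4453
Band 3: 4400 * 0.975 = 4290
Band 4: 11250 * 0.969 = 10901
Band 5: 5400 * 0.974 + 4200 * 0.367 = 5260 + 1541 = 6801
Net migration: Band 3 − 110 → 4180; Band 4 + 390 → 11291
→ [4365, 4453, 4180, 11291, 6801]
Total: 29850 → 31090; change = 1240; percentage change = 4.2%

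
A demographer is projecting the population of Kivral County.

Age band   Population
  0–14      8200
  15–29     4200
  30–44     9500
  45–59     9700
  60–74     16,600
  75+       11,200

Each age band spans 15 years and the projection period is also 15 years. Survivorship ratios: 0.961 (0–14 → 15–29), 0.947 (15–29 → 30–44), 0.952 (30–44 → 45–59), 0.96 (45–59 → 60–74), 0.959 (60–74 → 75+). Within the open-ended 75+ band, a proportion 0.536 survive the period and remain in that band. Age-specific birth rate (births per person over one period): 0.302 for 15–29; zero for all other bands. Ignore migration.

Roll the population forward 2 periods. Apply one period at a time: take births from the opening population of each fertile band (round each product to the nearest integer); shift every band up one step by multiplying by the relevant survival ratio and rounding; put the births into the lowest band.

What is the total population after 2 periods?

44209

Call the bands 1 to 6, youngest first.
— Period 1 —
Births: 4200 * 0.302 = 1268
Band 2: 8200 * 0.961 = 7880
Band 3: 4200 * 0.947 = 3977
Band 4: 9500 * 0.952 = 9044
Band 5: 9700 * 0.96 = 9312
Band 6: 16600 * 0.959 + 11200 * 0.536 = 15919 + 6003 = 21922
End of period: [1268, 7880, 3977, 9044, 9312, 21922]
— Period 2 —
Births: 7880 * 0.302 = 2380
Band 2: 1268 * 0.961 = 1219
Band 3: 7880 * 0.947 = 7462
Band 4: 3977 * 0.952 = 3786
Band 5: 9044 * 0.96 = 8682
Band 6: 9312 * 0.959 + 21922 * 0.536 = 8930 + 11750 = 20680
End of period: [2380, 1219, 7462, 3786, 8682, 20680]
Total after period 2: 2380 + 1219 + 7462 + 3786 + 8682 + 20680 = 44209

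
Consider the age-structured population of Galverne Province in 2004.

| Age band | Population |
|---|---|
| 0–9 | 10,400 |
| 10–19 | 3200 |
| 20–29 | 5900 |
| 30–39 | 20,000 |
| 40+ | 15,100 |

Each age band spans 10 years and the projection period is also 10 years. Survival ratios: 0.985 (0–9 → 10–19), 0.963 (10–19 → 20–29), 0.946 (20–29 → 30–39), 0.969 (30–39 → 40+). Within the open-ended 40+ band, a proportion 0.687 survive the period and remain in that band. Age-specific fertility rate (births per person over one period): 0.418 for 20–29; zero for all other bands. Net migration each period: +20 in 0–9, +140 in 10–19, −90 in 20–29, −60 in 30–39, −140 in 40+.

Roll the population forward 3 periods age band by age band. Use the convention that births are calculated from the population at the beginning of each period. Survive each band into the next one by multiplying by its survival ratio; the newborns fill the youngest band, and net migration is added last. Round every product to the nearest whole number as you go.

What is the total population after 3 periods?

(Groups numbered youngest = 1 to oldest = 5.)
Period 1.
Births: 5900 × 0.418 = 2466
Group 2: 10400 × 0.985 = 10244
Group 3: 3200 × 0.963 = 3082
Group 4: 5900 × 0.946 = 5581
Group 5: 20000 × 0.969 + 15100 × 0.687 = 19380 + 10374 = 29754
Net migration: Group 1 + 20 → 2486; Group 2 + 140 → 10384; Group 3 − 90 → 2992; Group 4 − 60 → 5521; Group 5 − 140 → 29614
End of period: [2486, 10384, 2992, 5521, 29614]
Period 2.
Births: 2992 × 0.418 = 1251
Group 2: 2486 × 0.985 = 2449
Group 3: 10384 × 0.963 = 10000
Group 4: 2992 × 0.946 = 2830
Group 5: 5521 × 0.969 + 29614 × 0.687 = 5350 + 20345 = 25695
Net migration: Group 1 + 20 → 1271; Group 2 + 140 → 2589; Group 3 − 90 → 9910; Group 4 − 60 → 2770; Group 5 − 140 → 25555
End of period: [1271, 2589, 9910, 2770, 25555]
Period 3.
Births: 9910 × 0.418 = 4142
Group 2: 1271 × 0.985 = 1252
Group 3: 2589 × 0.963 = 2493
Group 4: 9910 × 0.946 = 9375
Group 5: 2770 × 0.969 + 25555 × 0.687 = 2684 + 17556 = 20240
Net migration: Group 1 + 20 → 4162; Group 2 + 140 → 1392; Group 3 − 90 → 2403; Group 4 − 60 → 9315; Group 5 − 140 → 20100
End of period: [4162, 1392, 2403, 9315, 20100]
Total after period 3: 4162 + 1392 + 2403 + 9315 + 20100 = 37372

37372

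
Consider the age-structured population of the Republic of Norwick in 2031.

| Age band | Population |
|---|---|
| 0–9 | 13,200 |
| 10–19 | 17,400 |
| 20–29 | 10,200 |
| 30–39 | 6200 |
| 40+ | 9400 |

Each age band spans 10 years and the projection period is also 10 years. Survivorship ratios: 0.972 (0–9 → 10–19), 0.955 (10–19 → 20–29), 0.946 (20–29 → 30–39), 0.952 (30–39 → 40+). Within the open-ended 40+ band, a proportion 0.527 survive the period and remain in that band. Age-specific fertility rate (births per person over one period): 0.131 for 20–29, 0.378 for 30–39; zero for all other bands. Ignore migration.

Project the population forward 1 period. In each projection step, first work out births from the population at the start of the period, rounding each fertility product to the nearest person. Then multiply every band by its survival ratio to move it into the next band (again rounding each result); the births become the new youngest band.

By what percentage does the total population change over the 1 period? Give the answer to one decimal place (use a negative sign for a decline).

— Period 1 —
Births: 10200 * 0.131 = 1336  |  6200 * 0.378 = 2344 → total 3680
10–19: 13200 * 0.972 = 12830
20–29: 17400 * 0.955 = 16617
30–39: 10200 * 0.946 = 9649
40+: 6200 * 0.952 + 9400 * 0.527 = 5902 + 4954 = 10856
End of period: [3680, 12830, 16617, 9649, 10856]
Total: 56400 → 53632; change = -2768; percentage change = -4.9%

-4.9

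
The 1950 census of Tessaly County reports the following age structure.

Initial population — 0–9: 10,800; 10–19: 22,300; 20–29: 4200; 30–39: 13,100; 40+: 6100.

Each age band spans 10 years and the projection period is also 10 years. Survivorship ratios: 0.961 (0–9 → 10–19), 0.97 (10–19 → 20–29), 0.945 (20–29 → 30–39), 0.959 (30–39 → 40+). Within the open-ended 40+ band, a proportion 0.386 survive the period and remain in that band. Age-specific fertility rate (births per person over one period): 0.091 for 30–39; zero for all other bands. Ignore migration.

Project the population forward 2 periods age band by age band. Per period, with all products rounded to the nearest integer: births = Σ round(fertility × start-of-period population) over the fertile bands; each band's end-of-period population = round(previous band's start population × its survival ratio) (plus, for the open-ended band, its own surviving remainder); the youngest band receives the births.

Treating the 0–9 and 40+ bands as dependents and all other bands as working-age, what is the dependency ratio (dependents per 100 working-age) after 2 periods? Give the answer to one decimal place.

31.4

Period 1.
Births: 13100 × 0.091 = 1192
10–19: 10800 × 0.961 = 10379
20–29: 22300 × 0.97 = 21631
30–39: 4200 × 0.945 = 3969
40+: 13100 × 0.959 + 6100 × 0.386 = 12563 + 2355 = 14918
Giving 1192 / 10379 / 21631 / 3969 / 14918.
Period 2.
Births: 3969 × 0.091 = 361
10–19: 1192 × 0.961 = 1146
20–29: 10379 × 0.97 = 10068
30–39: 21631 × 0.945 = 20441
40+: 3969 × 0.959 + 14918 × 0.386 = 3806 + 5758 = 9564
Giving 361 / 1146 / 10068 / 20441 / 9564.
Dependents (band 0–9 + band 40+) = 361 + 9564 = 9925; working-age = 31655; ratio = 9925/31655 × 100 = 31.4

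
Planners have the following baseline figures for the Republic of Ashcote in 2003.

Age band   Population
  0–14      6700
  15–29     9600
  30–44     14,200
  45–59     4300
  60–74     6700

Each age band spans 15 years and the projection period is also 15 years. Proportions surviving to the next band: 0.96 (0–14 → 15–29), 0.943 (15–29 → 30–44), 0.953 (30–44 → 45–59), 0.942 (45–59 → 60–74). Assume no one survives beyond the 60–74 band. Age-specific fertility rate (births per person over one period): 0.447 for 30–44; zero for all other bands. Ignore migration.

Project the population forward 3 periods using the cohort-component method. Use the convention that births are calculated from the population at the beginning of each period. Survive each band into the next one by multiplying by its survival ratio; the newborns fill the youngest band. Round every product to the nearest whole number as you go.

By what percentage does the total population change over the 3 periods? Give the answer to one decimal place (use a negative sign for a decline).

-36.7

(Groups numbered youngest = 1 to oldest = 5.)
Period 1:
Births: 14200 × 0.447 = 6347
Group 2: 6700 × 0.96 = 6432
Group 3: 9600 × 0.943 = 9053
Group 4: 14200 × 0.953 = 13533
Group 5: 4300 × 0.942 = 4051
Giving 6347 / 6432 / 9053 / 13533 / 4051.
Period 2:
Births: 9053 × 0.447 = 4047
Group 2: 6347 × 0.96 = 6093
Group 3: 6432 × 0.943 = 6065
Group 4: 9053 × 0.953 = 8628
Group 5: 13533 × 0.942 = 12748
Giving 4047 / 6093 / 6065 / 8628 / 12748.
Period 3:
Births: 6065 × 0.447 = 2711
Group 2: 4047 × 0.96 = 3885
Group 3: 6093 × 0.943 = 5746
Group 4: 6065 × 0.953 = 5780
Group 5: 8628 × 0.942 = 8128
Giving 2711 / 3885 / 5746 / 5780 / 8128.
Total: 41500 → 26250; change = -15250; percentage change = -36.7%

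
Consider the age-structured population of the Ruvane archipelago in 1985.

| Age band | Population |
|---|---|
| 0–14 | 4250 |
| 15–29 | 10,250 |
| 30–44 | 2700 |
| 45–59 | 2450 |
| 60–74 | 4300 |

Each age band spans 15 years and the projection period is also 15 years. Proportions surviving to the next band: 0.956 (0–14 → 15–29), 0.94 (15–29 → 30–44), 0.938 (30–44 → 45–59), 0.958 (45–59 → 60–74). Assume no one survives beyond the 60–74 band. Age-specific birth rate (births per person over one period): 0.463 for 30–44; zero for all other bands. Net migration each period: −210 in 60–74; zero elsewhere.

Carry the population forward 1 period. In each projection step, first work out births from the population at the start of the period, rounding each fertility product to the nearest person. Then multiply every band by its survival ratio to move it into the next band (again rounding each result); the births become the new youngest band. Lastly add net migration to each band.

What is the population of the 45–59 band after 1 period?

Numbering the bands 1..5 from youngest to oldest:
Period 1:
Births: 2700 * 0.463 = 1250
Band 2: 4250 * 0.956 = 4063
Band 3: 10250 * 0.94 = 9635
Band 4: 2700 * 0.938 = 2533
Band 5: 2450 * 0.958 = 2347
Net migration: Band 5 − 210 → 2137
→ [1250, 4063, 9635, 2533, 2137]

2533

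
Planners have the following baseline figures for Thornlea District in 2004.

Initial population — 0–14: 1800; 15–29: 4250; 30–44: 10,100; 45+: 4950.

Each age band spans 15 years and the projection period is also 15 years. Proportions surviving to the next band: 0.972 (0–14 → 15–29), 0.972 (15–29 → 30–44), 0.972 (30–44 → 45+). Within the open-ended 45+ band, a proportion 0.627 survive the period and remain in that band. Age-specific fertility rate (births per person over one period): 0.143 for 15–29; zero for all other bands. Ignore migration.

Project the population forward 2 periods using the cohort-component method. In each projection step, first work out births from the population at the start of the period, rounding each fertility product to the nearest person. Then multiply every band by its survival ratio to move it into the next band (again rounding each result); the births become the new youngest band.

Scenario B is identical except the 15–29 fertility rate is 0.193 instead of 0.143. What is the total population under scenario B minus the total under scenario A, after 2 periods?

After projecting period 1:
Births: 4250 × 0.143 = 608
15–29: 1800 × 0.972 = 1750
30–44: 4250 × 0.972 = 4131
45+: 10100 × 0.972 + 4950 × 0.627 = 9817 + 3104 = 12921
Giving 608 / 1750 / 4131 / 12921.
After projecting period 2:
Births: 1750 × 0.143 = 250
15–29: 608 × 0.972 = 591
30–44: 1750 × 0.972 = 1701
45+: 4131 × 0.972 + 12921 × 0.627 = 4015 + 8101 = 12116
Giving 250 / 591 / 1701 / 12116.
Scenario A total after 2 periods: 14658
Scenario B projection —
After projecting period 1:
Births: 4250 × 0.193 = 820
15–29: 1800 × 0.972 = 1750
30–44: 4250 × 0.972 = 4131
45+: 10100 × 0.972 + 4950 × 0.627 = 9817 + 3104 = 12921
Giving 820 / 1750 / 4131 / 12921.
After projecting period 2:
Births: 1750 × 0.193 = 338
15–29: 820 × 0.972 = 797
30–44: 1750 × 0.972 = 1701
45+: 4131 × 0.972 + 12921 × 0.627 = 4015 + 8101 = 12116
Giving 338 / 797 / 1701 / 12116.
Scenario B total after 2 periods: 14952
Difference B − A = 14952 − 14658 = 294

294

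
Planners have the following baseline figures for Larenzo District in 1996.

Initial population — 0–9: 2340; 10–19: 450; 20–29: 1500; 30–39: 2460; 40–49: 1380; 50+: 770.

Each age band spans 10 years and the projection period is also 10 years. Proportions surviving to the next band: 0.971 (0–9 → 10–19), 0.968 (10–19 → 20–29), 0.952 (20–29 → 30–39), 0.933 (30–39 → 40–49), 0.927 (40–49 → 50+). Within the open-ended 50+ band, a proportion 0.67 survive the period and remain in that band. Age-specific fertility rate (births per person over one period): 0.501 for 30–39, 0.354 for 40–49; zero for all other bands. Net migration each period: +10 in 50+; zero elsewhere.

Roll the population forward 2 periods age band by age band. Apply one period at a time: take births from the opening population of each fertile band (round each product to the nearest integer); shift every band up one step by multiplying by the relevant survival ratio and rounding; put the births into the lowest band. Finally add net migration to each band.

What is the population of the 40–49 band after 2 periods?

1332

Numbering the bands 1..6 from youngest to oldest:
— Period 1 —
Births: 2460 * 0.501 = 1232, 1380 * 0.354 = 489 ⇒ total 1721
Band 2: 2340 * 0.971 = 2272
Band 3: 450 * 0.968 = 436
Band 4: 1500 * 0.952 = 1428
Band 5: 2460 * 0.933 = 2295
Band 6: 1380 * 0.927 + 770 * 0.67 = 1279 + 516 = 1795
Net migration: Band 6 + 10 → 1805
Giving 1721 / 2272 / 436 / 1428 / 2295 / 1805.
— Period 2 —
Births: 1428 * 0.501 = 715, 2295 * 0.354 = 812 ⇒ total 1527
Band 2: 1721 * 0.971 = 1671
Band 3: 2272 * 0.968 = 2199
Band 4: 436 * 0.952 = 415
Band 5: 1428 * 0.933 = 1332
Band 6: 2295 * 0.927 + 1805 * 0.67 = 2127 + 1209 = 3336
Net migration: Band 6 + 10 → 3346
Giving 1527 / 1671 / 2199 / 415 / 1332 / 3346.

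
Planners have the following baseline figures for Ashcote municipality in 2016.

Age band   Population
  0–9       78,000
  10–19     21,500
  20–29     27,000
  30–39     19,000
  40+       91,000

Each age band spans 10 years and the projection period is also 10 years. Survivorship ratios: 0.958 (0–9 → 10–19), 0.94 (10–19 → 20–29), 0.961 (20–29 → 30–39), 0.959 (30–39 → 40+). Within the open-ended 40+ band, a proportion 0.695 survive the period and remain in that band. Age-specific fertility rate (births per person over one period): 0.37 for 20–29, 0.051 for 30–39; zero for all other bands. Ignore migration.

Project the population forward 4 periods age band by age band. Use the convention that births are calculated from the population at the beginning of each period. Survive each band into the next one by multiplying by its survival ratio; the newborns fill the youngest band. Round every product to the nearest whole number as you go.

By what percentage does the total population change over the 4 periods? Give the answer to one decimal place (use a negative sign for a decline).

After projecting period 1:
Births: 27000 × 0.37 = 9990  |  19000 × 0.051 = 969 → 10959
10–19: 78000 × 0.958 = 74724
20–29: 21500 × 0.94 = 20210
30–39: 27000 × 0.961 = 25947
40+: 19000 × 0.959 + 91000 × 0.695 = 18221 + 63245 = 81466
→ [10959, 74724, 20210, 25947, 81466]
After projecting period 2:
Births: 20210 × 0.37 = 7478  |  25947 × 0.051 = 1323 → 8801
10–19: 10959 × 0.958 = 10499
20–29: 74724 × 0.94 = 70241
30–39: 20210 × 0.961 = 19422
40+: 25947 × 0.959 + 81466 × 0.695 = 24883 + 56619 = 81502
→ [8801, 10499, 70241, 19422, 81502]
After projecting period 3:
Births: 70241 × 0.37 = 25989  |  19422 × 0.051 = 991 → 26980
10–19: 8801 × 0.958 = 8431
20–29: 10499 × 0.94 = 9869
30–39: 70241 × 0.961 = 67502
40+: 19422 × 0.959 + 81502 × 0.695 = 18626 + 56644 = 75270
→ [26980, 8431, 9869, 67502, 75270]
After projecting period 4:
Births: 9869 × 0.37 = 3652  |  67502 × 0.051 = 3443 → 7095
10–19: 26980 × 0.958 = 25847
20–29: 8431 × 0.94 = 7925
30–39: 9869 × 0.961 = 9484
40+: 67502 × 0.959 + 75270 × 0.695 = 64734 + 52313 = 117047
→ [7095, 25847, 7925, 9484, 117047]
Total: 236500 → 167398; change = -69102; percentage change = -29.2%

-29.2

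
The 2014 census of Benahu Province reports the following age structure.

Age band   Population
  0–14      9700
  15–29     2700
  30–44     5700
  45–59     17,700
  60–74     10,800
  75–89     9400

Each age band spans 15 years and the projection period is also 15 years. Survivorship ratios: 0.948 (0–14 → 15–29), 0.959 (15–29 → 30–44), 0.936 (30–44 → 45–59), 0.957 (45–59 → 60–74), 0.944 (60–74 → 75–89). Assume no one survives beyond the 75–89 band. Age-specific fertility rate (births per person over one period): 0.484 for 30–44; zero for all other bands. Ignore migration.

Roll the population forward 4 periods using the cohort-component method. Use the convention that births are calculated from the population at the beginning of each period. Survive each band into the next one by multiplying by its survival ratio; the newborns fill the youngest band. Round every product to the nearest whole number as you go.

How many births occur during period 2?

Let band 1 be 0–14 through band 6 = 75–89.
Period 1:
Births: 5700 × 0.484 = 2759
Band 2: 9700 × 0.948 = 9196
Band 3: 2700 × 0.959 = 2589
Band 4: 5700 × 0.936 = 5335
Band 5: 17700 × 0.957 = 16939
Band 6: 10800 × 0.944 = 10195
Population now: 0–14=2759, 15–29=9196, 30–44=2589, 45–59=5335, 60–74=16939, 75–89=10195
Period 2:
Births: 2589 × 0.484 = 1253
Band 2: 2759 × 0.948 = 2616
Band 3: 9196 × 0.959 = 8819
Band 4: 2589 × 0.936 = 2423
Band 5: 5335 × 0.957 = 5106
Band 6: 16939 × 0.944 = 15990
Population now: 0–14=1253, 15–29=2616, 30–44=8819, 45–59=2423, 60–74=5106, 75–89=15990

1253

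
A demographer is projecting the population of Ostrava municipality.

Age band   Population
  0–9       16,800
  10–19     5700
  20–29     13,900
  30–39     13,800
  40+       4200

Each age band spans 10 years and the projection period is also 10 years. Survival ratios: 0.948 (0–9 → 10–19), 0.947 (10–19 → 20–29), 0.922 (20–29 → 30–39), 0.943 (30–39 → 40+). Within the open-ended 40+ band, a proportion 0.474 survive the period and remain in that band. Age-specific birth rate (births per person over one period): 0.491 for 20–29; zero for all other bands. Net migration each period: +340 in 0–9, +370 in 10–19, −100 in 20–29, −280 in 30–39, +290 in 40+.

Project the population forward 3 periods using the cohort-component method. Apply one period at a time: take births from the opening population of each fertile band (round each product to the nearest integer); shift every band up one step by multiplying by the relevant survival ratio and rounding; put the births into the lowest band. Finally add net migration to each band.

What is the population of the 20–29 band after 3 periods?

[period 1]
Births: 13900 × 0.491 = 6825
10–19: 16800 × 0.948 = 15926
20–29: 5700 × 0.947 = 5398
30–39: 13900 × 0.922 = 12816
40+: 13800 × 0.943 + 4200 × 0.474 = 13013 + 1991 = 15004
Net migration: 0–9 + 340 → 7165; 10–19 + 370 → 16296; 20–29 − 100 → 5298; 30–39 − 280 → 12536; 40+ + 290 → 15294
Population now: 0–9=7165, 10–19=16296, 20–29=5298, 30–39=12536, 40+=15294
[period 2]
Births: 5298 × 0.491 = 2601
10–19: 7165 × 0.948 = 6792
20–29: 16296 × 0.947 = 15432
30–39: 5298 × 0.922 = 4885
40+: 12536 × 0.943 + 15294 × 0.474 = 11821 + 7249 = 19070
Net migration: 0–9 + 340 → 2941; 10–19 + 370 → 7162; 20–29 − 100 → 15332; 30–39 − 280 → 4605; 40+ + 290 → 19360
Population now: 0–9=2941, 10–19=7162, 20–29=15332, 30–39=4605, 40+=19360
[period 3]
Births: 15332 × 0.491 = 7528
10–19: 2941 × 0.948 = 2788
20–29: 7162 × 0.947 = 6782
30–39: 15332 × 0.922 = 14136
40+: 4605 × 0.943 + 19360 × 0.474 = 4343 + 9177 = 13520
Net migration: 0–9 + 340 → 7868; 10–19 + 370 → 3158; 20–29 − 100 → 6682; 30–39 − 280 → 13856; 40+ + 290 → 13810
Population now: 0–9=7868, 10–19=3158, 20–29=6682, 30–39=13856, 40+=13810

6682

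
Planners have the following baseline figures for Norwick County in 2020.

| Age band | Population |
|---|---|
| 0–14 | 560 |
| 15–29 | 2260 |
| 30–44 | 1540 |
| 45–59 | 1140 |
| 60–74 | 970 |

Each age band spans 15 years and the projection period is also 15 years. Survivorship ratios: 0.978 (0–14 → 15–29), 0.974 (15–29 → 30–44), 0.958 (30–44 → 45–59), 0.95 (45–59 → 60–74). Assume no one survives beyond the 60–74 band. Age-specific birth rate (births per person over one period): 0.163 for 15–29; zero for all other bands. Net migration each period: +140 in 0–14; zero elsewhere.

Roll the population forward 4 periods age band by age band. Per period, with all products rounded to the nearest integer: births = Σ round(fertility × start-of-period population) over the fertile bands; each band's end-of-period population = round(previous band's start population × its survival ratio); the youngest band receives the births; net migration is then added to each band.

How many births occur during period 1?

After projecting period 1:
Births: 2260 * 0.163 = 368
15–29: 560 * 0.978 = 548
30–44: 2260 * 0.974 = 2201
45–59: 1540 * 0.958 = 1475
60–74: 1140 * 0.95 = 1083
Net migration: 0–14 + 140 → 508
→ [508, 548, 2201, 1475, 1083]

368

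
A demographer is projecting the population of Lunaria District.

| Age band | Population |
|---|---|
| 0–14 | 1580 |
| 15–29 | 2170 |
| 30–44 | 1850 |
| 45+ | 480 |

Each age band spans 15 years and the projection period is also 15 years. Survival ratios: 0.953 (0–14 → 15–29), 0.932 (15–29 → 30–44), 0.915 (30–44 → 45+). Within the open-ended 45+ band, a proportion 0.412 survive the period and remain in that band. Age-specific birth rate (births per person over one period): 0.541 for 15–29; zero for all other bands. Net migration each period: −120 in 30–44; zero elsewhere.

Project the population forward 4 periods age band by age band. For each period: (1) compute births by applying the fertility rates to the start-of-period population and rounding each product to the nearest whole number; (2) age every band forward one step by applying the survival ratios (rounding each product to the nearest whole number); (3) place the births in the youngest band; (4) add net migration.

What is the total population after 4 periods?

3358

After projecting period 1:
Births: 2170 × 0.541 = 1174
15–29: 1580 × 0.953 = 1506
30–44: 2170 × 0.932 = 2022
45+: 1850 × 0.915 + 480 × 0.412 = 1693 + 198 = 1891
Net migration: 30–44 − 120 → 1902
Population now: 0–14=1174, 15–29=1506, 30–44=1902, 45+=1891
After projecting period 2:
Births: 1506 × 0.541 = 815
15–29: 1174 × 0.953 = 1119
30–44: 1506 × 0.932 = 1404
45+: 1902 × 0.915 + 1891 × 0.412 = 1740 + 779 = 2519
Net migration: 30–44 − 120 → 1284
Population now: 0–14=815, 15–29=1119, 30–44=1284, 45+=2519
After projecting period 3:
Births: 1119 × 0.541 = 605
15–29: 815 × 0.953 = 777
30–44: 1119 × 0.932 = 1043
45+: 1284 × 0.915 + 2519 × 0.412 = 1175 + 1038 = 2213
Net migration: 30–44 − 120 → 923
Population now: 0–14=605, 15–29=777, 30–44=923, 45+=2213
After projecting period 4:
Births: 777 × 0.541 = 420
15–29: 605 × 0.953 = 577
30–44: 777 × 0.932 = 724
45+: 923 × 0.915 + 2213 × 0.412 = 845 + 912 = 1757
Net migration: 30–44 − 120 → 604
Population now: 0–14=420, 15–29=577, 30–44=604, 45+=1757
Total after period 4: 420 + 577 + 604 + 1757 = 3358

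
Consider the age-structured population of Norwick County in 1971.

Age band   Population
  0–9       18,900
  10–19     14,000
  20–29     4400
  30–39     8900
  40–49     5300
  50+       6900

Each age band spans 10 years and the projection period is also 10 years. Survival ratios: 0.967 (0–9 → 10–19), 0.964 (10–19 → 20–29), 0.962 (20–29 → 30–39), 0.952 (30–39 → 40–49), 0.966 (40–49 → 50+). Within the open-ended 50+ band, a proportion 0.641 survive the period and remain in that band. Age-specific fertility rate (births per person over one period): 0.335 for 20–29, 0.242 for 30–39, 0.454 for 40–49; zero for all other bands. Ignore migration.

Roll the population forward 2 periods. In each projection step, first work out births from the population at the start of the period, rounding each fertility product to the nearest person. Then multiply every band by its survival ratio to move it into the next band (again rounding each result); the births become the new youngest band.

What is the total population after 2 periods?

— Period 1 —
Births: 4400 * 0.335 = 1474, 8900 * 0.242 = 2154, 5300 * 0.454 = 2406 — total 6034
10–19: 18900 * 0.967 = 18276
20–29: 14000 * 0.964 = 13496
30–39: 4400 * 0.962 = 4233
40–49: 8900 * 0.952 = 8473
50+: 5300 * 0.966 + 6900 * 0.641 = 5120 + 4423 = 9543
End of period: [6034, 18276, 13496, 4233, 8473, 9543]
— Period 2 —
Births: 13496 * 0.335 = 4521, 4233 * 0.242 = 1024, 8473 * 0.454 = 3847 — total 9392
10–19: 6034 * 0.967 = 5835
20–29: 18276 * 0.964 = 17618
30–39: 13496 * 0.962 = 12983
40–49: 4233 * 0.952 = 4030
50+: 8473 * 0.966 + 9543 * 0.641 = 8185 + 6117 = 14302
End of period: [9392, 5835, 17618, 12983, 4030, 14302]
Total after period 2: 9392 + 5835 + 17618 + 12983 + 4030 + 14302 = 64160

64160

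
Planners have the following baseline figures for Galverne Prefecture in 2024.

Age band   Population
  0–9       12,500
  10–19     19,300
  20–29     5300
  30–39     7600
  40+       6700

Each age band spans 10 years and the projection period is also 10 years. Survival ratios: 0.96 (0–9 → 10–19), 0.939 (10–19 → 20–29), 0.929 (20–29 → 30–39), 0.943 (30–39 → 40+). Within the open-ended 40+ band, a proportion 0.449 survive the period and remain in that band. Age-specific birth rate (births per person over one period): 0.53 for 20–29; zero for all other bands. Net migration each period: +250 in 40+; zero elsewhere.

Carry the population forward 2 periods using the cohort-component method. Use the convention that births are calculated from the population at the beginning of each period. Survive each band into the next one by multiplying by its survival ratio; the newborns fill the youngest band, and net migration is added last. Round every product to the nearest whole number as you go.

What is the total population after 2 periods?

Period 1.
Births: 5300 × 0.53 = 2809
10–19: 12500 × 0.96 = 12000
20–29: 19300 × 0.939 = 18123
30–39: 5300 × 0.929 = 4924
40+: 7600 × 0.943 + 6700 × 0.449 = 7167 + 3008 = 10175
Net migration: 40+ + 250 → 10425
Giving 2809 / 12000 / 18123 / 4924 / 10425.
Period 2.
Births: 18123 × 0.53 = 9605
10–19: 2809 × 0.96 = 2697
20–29: 12000 × 0.939 = 11268
30–39: 18123 × 0.929 = 16836
40+: 4924 × 0.943 + 10425 × 0.449 = 4643 + 4681 = 9324
Net migration: 40+ + 250 → 9574
Giving 9605 / 2697 / 11268 / 16836 / 9574.
Total after period 2: 9605 + 2697 + 11268 + 16836 + 9574 = 49980

49980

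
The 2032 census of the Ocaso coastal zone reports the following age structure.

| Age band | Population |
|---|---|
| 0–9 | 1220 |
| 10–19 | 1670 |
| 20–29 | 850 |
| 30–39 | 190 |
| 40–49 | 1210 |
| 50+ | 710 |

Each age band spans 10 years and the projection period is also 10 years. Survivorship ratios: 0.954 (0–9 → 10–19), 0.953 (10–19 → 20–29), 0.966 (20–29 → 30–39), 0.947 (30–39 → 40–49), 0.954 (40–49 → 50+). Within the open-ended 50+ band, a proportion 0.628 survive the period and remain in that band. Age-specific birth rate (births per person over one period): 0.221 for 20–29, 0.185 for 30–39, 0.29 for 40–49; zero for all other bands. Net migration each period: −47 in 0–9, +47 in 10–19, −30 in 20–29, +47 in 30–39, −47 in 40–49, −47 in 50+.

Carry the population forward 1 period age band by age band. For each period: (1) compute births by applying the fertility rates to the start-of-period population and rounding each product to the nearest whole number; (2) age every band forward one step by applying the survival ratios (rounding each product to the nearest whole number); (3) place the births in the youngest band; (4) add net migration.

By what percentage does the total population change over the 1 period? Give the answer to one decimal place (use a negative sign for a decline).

0.1

Period 1.
Births: 850 * 0.221 = 188, 190 * 0.185 = 35, 1210 * 0.29 = 351 — total 574
10–19: 1220 * 0.954 = 1164
20–29: 1670 * 0.953 = 1592
30–39: 850 * 0.966 = 821
40–49: 190 * 0.947 = 180
50+: 1210 * 0.954 + 710 * 0.628 = 1154 + 446 = 1600
Net migration: 0–9 − 47 → 527; 10–19 + 47 → 1211; 20–29 − 30 → 1562; 30–39 + 47 → 868; 40–49 − 47 → 133; 50+ − 47 → 1553
Giving 527 / 1211 / 1562 / 868 / 133 / 1553.
Total: 5850 → 5854; change = 4; percentage change = 0.1%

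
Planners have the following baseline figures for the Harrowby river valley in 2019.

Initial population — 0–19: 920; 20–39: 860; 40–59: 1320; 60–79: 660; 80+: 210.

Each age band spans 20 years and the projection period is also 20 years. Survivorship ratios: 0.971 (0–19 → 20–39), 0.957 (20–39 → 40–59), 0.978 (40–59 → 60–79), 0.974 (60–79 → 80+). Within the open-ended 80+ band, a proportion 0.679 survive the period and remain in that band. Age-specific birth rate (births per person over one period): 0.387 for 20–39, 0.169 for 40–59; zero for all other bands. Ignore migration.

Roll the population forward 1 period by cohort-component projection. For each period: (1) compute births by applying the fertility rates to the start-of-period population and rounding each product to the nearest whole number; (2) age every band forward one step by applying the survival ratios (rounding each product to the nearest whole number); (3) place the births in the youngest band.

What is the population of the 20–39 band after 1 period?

After projecting period 1:
Births: 860 * 0.387 = 333, 1320 * 0.169 = 223 ⇒ total 556
20–39: 920 * 0.971 = 893
40–59: 860 * 0.957 = 823
60–79: 1320 * 0.978 = 1291
80+: 660 * 0.974 + 210 * 0.679 = 643 + 143 = 786
Population now: 0–19=556, 20–39=893, 40–59=823, 60–79=1291, 80+=786

893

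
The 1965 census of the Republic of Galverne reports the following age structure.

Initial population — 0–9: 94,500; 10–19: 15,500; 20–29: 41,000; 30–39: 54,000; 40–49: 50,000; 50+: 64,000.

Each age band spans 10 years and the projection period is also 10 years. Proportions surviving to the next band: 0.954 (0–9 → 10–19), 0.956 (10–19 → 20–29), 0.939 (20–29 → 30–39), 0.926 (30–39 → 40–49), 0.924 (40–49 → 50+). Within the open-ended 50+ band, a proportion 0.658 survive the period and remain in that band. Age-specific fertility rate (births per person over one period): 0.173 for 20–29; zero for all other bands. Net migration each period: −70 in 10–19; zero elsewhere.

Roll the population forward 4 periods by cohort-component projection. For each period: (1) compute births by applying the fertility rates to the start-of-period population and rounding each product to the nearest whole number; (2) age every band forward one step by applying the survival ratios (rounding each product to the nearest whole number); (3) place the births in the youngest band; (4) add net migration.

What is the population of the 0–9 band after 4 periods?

Numbering the groups 1..6 from youngest to oldest:
[period 1]
Births: 41000 * 0.173 = 7093
Group 2: 94500 * 0.954 = 90153
Group 3: 15500 * 0.956 = 14818
Group 4: 41000 * 0.939 = 38499
Group 5: 54000 * 0.926 = 50004
Group 6: 50000 * 0.924 + 64000 * 0.658 = 46200 + 42112 = 88312
Net migration: Group 2 − 70 → 90083
End of period: [7093, 90083, 14818, 38499, 50004, 88312]
[period 2]
Births: 14818 * 0.173 = 2564
Group 2: 7093 * 0.954 = 6767
Group 3: 90083 * 0.956 = 86119
Group 4: 14818 * 0.939 = 13914
Group 5: 38499 * 0.926 = 35650
Group 6: 50004 * 0.924 + 88312 * 0.658 = 46204 + 58109 = 104313
Net migration: Group 2 − 70 → 6697
End of period: [2564, 6697, 86119, 13914, 35650, 104313]
[period 3]
Births: 86119 * 0.173 = 14899
Group 2: 2564 * 0.954 = 2446
Group 3: 6697 * 0.956 = 6402
Group 4: 86119 * 0.939 = 80866
Group 5: 13914 * 0.926 = 12884
Group 6: 35650 * 0.924 + 104313 * 0.658 = 32941 + 68638 = 101579
Net migration: Group 2 − 70 → 2376
End of period: [14899, 2376, 6402, 80866, 12884, 101579]
[period 4]
Births: 6402 * 0.173 = 1108
Group 2: 14899 * 0.954 = 14214
Group 3: 2376 * 0.956 = 2271
Group 4: 6402 * 0.939 = 6011
Group 5: 80866 * 0.926 = 74882
Group 6: 12884 * 0.924 + 101579 * 0.658 = 11905 + 66839 = 78744
Net migration: Group 2 − 70 → 14144
End of period: [1108, 14144, 2271, 6011, 74882, 78744]

1108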